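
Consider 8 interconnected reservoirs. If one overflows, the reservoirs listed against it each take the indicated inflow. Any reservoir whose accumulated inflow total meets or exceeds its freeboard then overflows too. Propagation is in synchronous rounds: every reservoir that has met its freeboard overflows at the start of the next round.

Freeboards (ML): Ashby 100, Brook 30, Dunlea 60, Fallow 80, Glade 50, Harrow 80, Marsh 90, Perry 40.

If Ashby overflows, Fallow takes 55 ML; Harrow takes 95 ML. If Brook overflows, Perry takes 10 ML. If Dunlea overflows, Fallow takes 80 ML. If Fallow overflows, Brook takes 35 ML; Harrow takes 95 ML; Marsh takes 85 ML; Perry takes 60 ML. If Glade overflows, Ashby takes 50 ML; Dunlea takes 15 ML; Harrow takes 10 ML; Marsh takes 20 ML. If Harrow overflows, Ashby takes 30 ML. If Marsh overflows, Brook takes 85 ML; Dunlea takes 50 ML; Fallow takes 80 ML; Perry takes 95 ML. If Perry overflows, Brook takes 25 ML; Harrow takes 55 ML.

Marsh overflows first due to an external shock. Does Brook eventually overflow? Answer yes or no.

Round 1 — Marsh overflows (initial).
  Brook: +85 → 85 ≥ 30
  Dunlea: +50 → 50 < 60
  Fallow: +80 → 80 ≥ 80
  Perry: +95 → 95 ≥ 40
Round 2 — Brook, Fallow, Perry overflow.
  Harrow: +95+55 → 150 ≥ 80
Round 3 — Harrow overflows.
  Ashby: +30 → 30 < 100
No further overflows.

yes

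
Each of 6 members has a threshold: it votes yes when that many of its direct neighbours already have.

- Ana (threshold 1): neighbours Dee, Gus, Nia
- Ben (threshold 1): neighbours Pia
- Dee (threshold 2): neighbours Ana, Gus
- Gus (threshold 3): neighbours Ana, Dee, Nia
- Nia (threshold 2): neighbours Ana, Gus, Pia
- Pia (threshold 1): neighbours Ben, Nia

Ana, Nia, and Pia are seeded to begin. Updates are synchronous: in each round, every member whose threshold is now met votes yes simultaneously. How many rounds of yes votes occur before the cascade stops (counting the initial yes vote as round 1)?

Round 1 — Ana, Nia, Pia vote yes (initial).
Round 2 — checking thresholds:
  Ben: 1 of 1 neighbours ≥ 1, votes yes.
  Dee: 1 of 2 neighbours < 2, below threshold.
  Gus: 2 of 3 neighbours < 3, below threshold.
Round 3 — no new yes votes; cascade stops.

2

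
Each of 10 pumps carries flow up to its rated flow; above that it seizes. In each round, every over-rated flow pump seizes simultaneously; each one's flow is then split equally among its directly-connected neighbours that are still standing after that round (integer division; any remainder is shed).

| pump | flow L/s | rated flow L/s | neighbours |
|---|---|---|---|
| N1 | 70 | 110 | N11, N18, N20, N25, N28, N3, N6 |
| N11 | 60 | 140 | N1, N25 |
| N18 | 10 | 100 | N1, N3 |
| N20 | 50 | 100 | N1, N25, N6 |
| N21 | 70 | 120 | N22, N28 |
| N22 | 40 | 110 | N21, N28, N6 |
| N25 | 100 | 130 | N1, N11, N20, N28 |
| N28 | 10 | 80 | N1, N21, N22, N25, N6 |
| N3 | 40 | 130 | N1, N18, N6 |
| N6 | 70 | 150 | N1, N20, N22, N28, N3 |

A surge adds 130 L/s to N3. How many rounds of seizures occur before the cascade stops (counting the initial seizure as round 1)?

2

Round 1 — N3 at 170 > 130. N3 seizes.
  N3 sheds 170 L/s to N1, N18, N6: 56 each (2 lost).
    N1: 70+56 = 126 > 110
    N18: 10+56 = 66 ≤ 100
    N6: 70+56 = 126 ≤ 150
Round 2 — N1 seizes.
  N1 sheds 126 L/s to N11, N18, N20, N25, N28, N6: 21 each.
    N11: 60+21 = 81 ≤ 140
    N18: 66+21 = 87 ≤ 100
    N20: 50+21 = 71 ≤ 100
    N25: 100+21 = 121 ≤ 130
    N28: 10+21 = 31 ≤ 80
    N6: 126+21 = 147 ≤ 150
No further seizures.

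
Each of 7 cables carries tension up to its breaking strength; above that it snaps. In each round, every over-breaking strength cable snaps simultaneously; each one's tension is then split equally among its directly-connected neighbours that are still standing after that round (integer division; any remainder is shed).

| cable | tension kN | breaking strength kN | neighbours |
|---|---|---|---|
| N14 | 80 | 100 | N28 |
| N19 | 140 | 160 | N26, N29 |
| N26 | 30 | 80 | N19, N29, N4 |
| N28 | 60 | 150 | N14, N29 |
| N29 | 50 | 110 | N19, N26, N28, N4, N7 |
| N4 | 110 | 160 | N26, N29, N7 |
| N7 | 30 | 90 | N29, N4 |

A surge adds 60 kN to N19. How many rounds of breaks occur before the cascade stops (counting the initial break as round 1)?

4

Round 1 — N19 at 200 > 160. N19 snaps.
  N19 sheds 200 kN to N26, N29: 100 each.
    N26: 30+100 = 130 > 80
    N29: 50+100 = 150 > 110
Round 2 — N26, N29 snap.
  N26 sheds 130 kN to N4: 130 each.
    N4: 110+130 = 240 > 160
  N29 sheds 150 kN to N28, N4, N7: 50 each.
    N28: 60+50 = 110 ≤ 150
    N4: 240+50 = 290 > 160
    N7: 30+50 = 80 ≤ 90
Round 3 — N4 snaps.
  N4 sheds 290 kN to N7: 290 each.
    N7: 80+290 = 370 > 90
Round 4 — N7 snaps.
  N7 sheds 370 kN: no online neighbours, lost.
No further breaks.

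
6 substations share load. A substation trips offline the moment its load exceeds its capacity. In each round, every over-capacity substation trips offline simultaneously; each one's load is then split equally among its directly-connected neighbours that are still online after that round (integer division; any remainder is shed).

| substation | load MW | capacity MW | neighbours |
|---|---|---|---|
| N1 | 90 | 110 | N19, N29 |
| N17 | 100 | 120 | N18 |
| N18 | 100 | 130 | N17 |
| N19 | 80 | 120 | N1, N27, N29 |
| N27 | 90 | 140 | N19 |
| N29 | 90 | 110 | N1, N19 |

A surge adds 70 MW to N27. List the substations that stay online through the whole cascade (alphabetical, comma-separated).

Round 1 — N27 at 160 > 140. N27 trips offline.
  N27 sheds 160 MW to N19: 160 each.
    N19: 80+160 = 240 > 120
Round 2 — N19 trips offline.
  N19 sheds 240 MW to N1, N29: 120 each.
    N1: 90+120 = 210 > 110
    N29: 90+120 = 210 > 110
Round 3 — N1, N29 trip offline.
  N1 sheds 210 MW: no online neighbours, lost.
  N29 sheds 210 MW: no online neighbours, lost.
No further trips.

N17, N18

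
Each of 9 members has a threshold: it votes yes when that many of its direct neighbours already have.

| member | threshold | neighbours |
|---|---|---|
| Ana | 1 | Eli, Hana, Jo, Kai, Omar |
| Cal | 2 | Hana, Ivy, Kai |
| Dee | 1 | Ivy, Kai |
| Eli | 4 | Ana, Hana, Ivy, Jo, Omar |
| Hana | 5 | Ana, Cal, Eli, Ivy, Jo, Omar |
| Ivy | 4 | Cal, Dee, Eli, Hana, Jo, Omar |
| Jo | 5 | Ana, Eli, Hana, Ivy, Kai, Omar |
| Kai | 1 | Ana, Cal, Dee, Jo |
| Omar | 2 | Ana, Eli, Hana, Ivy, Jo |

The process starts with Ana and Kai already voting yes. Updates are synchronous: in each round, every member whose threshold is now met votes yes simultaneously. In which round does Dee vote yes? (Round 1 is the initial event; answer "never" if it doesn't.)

Round 1 — Ana, Kai vote yes (initial).
Round 2 — checking thresholds:
  Cal: 1 of 3 neighbours < 2, holds.
  Dee: 1 of 2 neighbours ≥ 1, votes yes.
  Eli: 1 of 5 neighbours < 4, holds.
  Hana: 1 of 6 neighbours < 5, holds.
  Jo: 2 of 6 neighbours < 5, holds.
  Omar: 1 of 5 neighbours < 2, holds.
Round 3 — no new yes votes; cascade stops.

2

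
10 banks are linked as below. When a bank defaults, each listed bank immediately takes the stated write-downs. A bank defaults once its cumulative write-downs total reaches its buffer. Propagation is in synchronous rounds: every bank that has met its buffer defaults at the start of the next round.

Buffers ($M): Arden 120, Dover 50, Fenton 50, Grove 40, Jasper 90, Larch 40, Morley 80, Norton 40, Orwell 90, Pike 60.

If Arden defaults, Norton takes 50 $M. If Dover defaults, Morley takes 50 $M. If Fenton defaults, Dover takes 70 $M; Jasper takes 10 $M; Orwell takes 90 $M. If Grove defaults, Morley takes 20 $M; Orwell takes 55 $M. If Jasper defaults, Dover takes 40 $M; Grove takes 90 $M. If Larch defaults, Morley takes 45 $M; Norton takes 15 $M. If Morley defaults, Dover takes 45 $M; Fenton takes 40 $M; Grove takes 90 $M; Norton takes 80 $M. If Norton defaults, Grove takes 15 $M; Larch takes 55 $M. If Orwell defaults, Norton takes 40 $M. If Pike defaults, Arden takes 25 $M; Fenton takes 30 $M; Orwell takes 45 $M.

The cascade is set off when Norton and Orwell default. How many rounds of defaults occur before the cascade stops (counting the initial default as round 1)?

Round 1 — Norton, Orwell default (initial).
  Grove: +15 → 15 < 40
  Larch: +55 → 55 ≥ 40
Round 2 — Larch defaults.
  Morley: +45 → 45 < 80
No further defaults.

2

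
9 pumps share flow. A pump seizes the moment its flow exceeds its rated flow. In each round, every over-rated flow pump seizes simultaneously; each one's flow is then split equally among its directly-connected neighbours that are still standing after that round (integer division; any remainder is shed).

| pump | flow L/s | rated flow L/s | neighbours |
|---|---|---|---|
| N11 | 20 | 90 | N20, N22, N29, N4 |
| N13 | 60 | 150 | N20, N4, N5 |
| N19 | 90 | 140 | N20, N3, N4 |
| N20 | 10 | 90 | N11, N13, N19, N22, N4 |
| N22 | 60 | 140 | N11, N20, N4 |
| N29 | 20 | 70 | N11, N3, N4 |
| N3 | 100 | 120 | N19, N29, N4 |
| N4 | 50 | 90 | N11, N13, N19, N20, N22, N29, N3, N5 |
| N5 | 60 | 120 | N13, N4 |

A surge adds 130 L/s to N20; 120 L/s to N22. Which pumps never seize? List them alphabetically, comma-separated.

N13, N5

Round 1 — N20 at 140 > 90; N22 at 180 > 140. N20, N22 seize.
  N20 sheds 140 L/s to N11, N13, N19, N4: 35 each.
    N11: 20+35 = 55 ≤ 90
    N13: 60+35 = 95 ≤ 150
    N19: 90+35 = 125 ≤ 140
    N4: 50+35 = 85 ≤ 90
  N22 sheds 180 L/s to N11, N4: 90 each.
    N11: 55+90 = 145 > 90
    N4: 85+90 = 175 > 90
Round 2 — N11, N4 seize.
  N11 sheds 145 L/s to N29: 145 each.
    N29: 20+145 = 165 > 70
  N4 sheds 175 L/s to N13, N19, N29, N3, N5: 35 each.
    N13: 95+35 = 130 ≤ 150
    N19: 125+35 = 160 > 140
    N29: 165+35 = 200 > 70
    N3: 100+35 = 135 > 120
    N5: 60+35 = 95 ≤ 120
Round 3 — N19, N29, N3 seize.
  N19 sheds 160 L/s: no online neighbours, lost.
  N29 sheds 200 L/s: no online neighbours, lost.
  N3 sheds 135 L/s: no online neighbours, lost.
No further seizures.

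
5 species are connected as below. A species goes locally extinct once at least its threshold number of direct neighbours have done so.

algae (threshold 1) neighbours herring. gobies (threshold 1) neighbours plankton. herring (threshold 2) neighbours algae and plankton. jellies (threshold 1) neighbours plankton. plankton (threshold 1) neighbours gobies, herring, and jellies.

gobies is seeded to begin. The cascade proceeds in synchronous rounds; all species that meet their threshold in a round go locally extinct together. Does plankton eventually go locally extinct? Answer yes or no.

Round 1 — gobies goes locally extinct (initial).
Round 2 — checking thresholds:
  plankton: 1 of 3 neighbours ≥ 1, goes locally extinct.
Round 3 — checking thresholds:
  herring: 1 of 2 neighbours < 2, below threshold.
  jellies: 1 of 1 neighbours ≥ 1, goes locally extinct.
Round 4 — no new extinctions; cascade stops.

yes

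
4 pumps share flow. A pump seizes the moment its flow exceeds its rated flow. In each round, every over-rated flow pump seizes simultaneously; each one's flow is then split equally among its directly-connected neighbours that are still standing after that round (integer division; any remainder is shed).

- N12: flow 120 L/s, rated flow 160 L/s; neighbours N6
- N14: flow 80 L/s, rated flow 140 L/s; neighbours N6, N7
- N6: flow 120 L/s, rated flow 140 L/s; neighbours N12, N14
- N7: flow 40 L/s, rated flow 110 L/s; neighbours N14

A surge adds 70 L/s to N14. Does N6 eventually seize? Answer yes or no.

yes

Round 1 — N14 at 150 > 140. N14 seizes.
  N14 sheds 150 L/s to N6, N7: 75 each.
    N6: 120+75 = 195 > 140
    N7: 40+75 = 115 > 110
Round 2 — N6, N7 seize.
  N6 sheds 195 L/s to N12: 195 each.
    N12: 120+195 = 315 > 160
  N7 sheds 115 L/s: no online neighbours, lost.
Round 3 — N12 seizes.
  N12 sheds 315 L/s: no online neighbours, lost.
No further seizures.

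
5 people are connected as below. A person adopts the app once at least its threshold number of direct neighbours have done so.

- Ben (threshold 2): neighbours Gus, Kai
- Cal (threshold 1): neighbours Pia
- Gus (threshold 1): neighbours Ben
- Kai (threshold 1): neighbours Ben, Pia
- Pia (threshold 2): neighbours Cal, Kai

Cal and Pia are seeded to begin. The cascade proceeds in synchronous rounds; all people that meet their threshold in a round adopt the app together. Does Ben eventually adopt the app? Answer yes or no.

no

Round 1 — Cal, Pia adopt the app (initial).
Round 2 — checking thresholds:
  Kai: 1 of 2 neighbours ≥ 1, adopts the app.
Round 3 — no new adoptions; cascade stops.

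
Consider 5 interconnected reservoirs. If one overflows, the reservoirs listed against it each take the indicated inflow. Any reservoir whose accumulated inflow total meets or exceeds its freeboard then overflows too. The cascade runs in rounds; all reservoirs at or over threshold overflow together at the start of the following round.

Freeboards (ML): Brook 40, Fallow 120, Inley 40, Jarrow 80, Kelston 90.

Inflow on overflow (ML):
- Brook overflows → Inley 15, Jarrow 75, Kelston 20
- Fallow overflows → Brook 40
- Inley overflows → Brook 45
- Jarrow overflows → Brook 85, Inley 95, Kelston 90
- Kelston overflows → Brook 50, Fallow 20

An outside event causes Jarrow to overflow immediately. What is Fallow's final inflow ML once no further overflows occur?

20

Round 1 — Jarrow overflows (initial).
  Brook: +85 → 85 ≥ 40
  Inley: +95 → 95 ≥ 40
  Kelston: +90 → 90 ≥ 90
Round 2 — Brook, Inley, Kelston overflow.
  Fallow: +20 → 20 < 120
No further overflows.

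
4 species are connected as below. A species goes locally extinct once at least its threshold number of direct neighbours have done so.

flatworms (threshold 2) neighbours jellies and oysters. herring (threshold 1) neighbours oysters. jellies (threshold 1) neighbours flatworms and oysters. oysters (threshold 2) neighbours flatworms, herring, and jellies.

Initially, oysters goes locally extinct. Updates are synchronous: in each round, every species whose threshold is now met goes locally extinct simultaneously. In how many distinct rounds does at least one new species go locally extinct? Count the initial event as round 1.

3

Round 1 — oysters goes locally extinct (initial).
Round 2 — checking thresholds:
  flatworms: 1 of 2 neighbours < 2, below threshold.
  herring: 1 of 1 neighbours ≥ 1, goes locally extinct.
  jellies: 1 of 2 neighbours ≥ 1, goes locally extinct.
Round 3 — checking thresholds:
  flatworms: 2 of 2 neighbours ≥ 2, goes locally extinct.
Round 4 — no new extinctions; cascade stops.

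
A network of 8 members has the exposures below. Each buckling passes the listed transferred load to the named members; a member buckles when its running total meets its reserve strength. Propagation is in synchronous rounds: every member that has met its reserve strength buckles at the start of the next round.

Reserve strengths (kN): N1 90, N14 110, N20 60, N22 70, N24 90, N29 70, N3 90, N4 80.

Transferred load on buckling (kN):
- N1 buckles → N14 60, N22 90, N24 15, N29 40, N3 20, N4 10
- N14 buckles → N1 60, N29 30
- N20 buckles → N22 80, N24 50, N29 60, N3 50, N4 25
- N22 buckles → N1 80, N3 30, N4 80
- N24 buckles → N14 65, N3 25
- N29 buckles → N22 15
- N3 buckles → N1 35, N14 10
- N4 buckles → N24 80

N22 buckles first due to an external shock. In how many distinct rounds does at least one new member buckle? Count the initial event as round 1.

2

Round 1 — N22 buckles (initial).
  N1: +80 → 80 < 90
  N3: +30 → 30 < 90
  N4: +80 → 80 ≥ 80
Round 2 — N4 buckles.
  N24: +80 → 80 < 90
No further bucklings.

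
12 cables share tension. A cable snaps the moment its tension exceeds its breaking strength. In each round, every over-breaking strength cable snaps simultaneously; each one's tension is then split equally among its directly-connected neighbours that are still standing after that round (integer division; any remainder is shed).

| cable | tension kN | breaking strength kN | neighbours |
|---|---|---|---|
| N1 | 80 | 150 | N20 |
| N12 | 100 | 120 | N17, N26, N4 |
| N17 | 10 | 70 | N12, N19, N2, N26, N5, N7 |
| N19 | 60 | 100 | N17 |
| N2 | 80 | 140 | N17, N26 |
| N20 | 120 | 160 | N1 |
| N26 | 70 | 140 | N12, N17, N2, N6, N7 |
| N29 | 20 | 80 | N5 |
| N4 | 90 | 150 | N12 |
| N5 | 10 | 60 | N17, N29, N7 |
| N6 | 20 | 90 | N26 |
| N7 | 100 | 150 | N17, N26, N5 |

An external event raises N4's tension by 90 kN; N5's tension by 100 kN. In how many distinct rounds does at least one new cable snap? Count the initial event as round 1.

4

Round 1 — N4 at 180 > 150; N5 at 110 > 60. N4, N5 snap.
  N4 sheds 180 kN to N12: 180 each.
    N12: 100+180 = 280 > 120
  N5 sheds 110 kN to N17, N29, N7: 36 each (2 lost).
    N17: 10+36 = 46 ≤ 70
    N29: 20+36 = 56 ≤ 80
    N7: 100+36 = 136 ≤ 150
Round 2 — N12 snaps.
  N12 sheds 280 kN to N17, N26: 140 each.
    N17: 46+140 = 186 > 70
    N26: 70+140 = 210 > 140
Round 3 — N17, N26 snap.
  N17 sheds 186 kN to N19, N2, N7: 62 each.
    N19: 60+62 = 122 > 100
    N2: 80+62 = 142 > 140
    N7: 136+62 = 198 > 150
  N26 sheds 210 kN to N2, N6, N7: 70 each.
    N2: 142+70 = 212 > 140
    N6: 20+70 = 90 ≤ 90
    N7: 198+70 = 268 > 150
Round 4 — N19, N2, N7 snap.
  N19 sheds 122 kN: no online neighbours, lost.
  N2 sheds 212 kN: no online neighbours, lost.
  N7 sheds 268 kN: no online neighbours, lost.
No further breaks.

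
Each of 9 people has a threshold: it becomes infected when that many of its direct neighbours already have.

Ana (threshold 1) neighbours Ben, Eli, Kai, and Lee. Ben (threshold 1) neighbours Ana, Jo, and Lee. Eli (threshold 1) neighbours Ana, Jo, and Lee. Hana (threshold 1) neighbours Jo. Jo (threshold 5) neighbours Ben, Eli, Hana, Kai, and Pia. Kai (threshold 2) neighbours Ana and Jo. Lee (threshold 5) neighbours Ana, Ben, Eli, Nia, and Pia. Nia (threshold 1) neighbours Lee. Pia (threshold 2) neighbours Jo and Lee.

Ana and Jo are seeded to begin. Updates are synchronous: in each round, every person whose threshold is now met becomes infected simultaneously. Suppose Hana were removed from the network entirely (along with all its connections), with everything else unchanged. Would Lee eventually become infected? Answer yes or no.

With Hana removed:
Round 1 — Ana, Jo become infected (initial).
Round 2 — checking thresholds:
  Ben: 2 of 3 neighbours ≥ 1, becomes infected.
  Eli: 2 of 3 neighbours ≥ 1, becomes infected.
  Kai: 2 of 2 neighbours ≥ 2, becomes infected.
  Lee: 1 of 5 neighbours < 5, holds.
  Pia: 1 of 2 neighbours < 2, holds.
Round 3 — no new infections; cascade stops.

no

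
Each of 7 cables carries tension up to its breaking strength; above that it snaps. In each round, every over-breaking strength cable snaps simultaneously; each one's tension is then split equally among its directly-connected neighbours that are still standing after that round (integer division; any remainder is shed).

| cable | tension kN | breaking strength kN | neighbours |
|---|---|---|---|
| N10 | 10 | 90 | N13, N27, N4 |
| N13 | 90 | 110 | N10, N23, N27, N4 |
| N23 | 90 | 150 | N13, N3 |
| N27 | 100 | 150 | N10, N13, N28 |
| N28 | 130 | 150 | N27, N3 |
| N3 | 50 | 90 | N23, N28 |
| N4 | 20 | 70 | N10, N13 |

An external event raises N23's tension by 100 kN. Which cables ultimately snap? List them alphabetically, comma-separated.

Round 1 — N23 at 190 > 150. N23 snaps.
  N23 sheds 190 kN to N13, N3: 95 each.
    N13: 90+95 = 185 > 110
    N3: 50+95 = 145 > 90
Round 2 — N13, N3 snap.
  N13 sheds 185 kN to N10, N27, N4: 61 each (2 lost).
    N10: 10+61 = 71 ≤ 90
    N27: 100+61 = 161 > 150
    N4: 20+61 = 81 > 70
  N3 sheds 145 kN to N28: 145 each.
    N28: 130+145 = 275 > 150
Round 3 — N27, N28, N4 snap.
  N27 sheds 161 kN to N10: 161 each.
    N10: 71+161 = 232 > 90
  N28 sheds 275 kN: no online neighbours, lost.
  N4 sheds 81 kN to N10: 81 each.
    N10: 232+81 = 313 > 90
Round 4 — N10 snaps.
  N10 sheds 313 kN: no online neighbours, lost.
No further breaks.

N10, N13, N23, N27, N28, N3, N4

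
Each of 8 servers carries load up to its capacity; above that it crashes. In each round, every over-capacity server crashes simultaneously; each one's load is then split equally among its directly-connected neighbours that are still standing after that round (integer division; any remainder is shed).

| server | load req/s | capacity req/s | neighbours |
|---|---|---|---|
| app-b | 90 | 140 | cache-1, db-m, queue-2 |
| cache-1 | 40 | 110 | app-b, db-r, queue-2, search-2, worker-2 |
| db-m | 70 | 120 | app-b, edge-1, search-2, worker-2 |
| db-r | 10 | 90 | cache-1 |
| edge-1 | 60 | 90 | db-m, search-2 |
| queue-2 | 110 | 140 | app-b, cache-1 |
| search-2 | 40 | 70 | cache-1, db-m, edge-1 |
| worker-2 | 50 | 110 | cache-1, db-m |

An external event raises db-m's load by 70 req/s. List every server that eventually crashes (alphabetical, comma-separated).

app-b, cache-1, db-m, edge-1, queue-2, search-2, worker-2

Round 1 — db-m at 140 > 120. db-m crashes.
  db-m sheds 140 req/s to app-b, edge-1, search-2, worker-2: 35 each.
    app-b: 90+35 = 125 ≤ 140
    edge-1: 60+35 = 95 > 90
    search-2: 40+35 = 75 > 70
    worker-2: 50+35 = 85 ≤ 110
Round 2 — edge-1, search-2 crash.
  edge-1 sheds 95 req/s: no online neighbours, lost.
  search-2 sheds 75 req/s to cache-1: 75 each.
    cache-1: 40+75 = 115 > 110
Round 3 — cache-1 crashes.
  cache-1 sheds 115 req/s to app-b, db-r, queue-2, worker-2: 28 each (3 lost).
    app-b: 125+28 = 153 > 140
    db-r: 10+28 = 38 ≤ 90
    queue-2: 110+28 = 138 ≤ 140
    worker-2: 85+28 = 113 > 110
Round 4 — app-b, worker-2 crash.
  app-b sheds 153 req/s to queue-2: 153 each.
    queue-2: 138+153 = 291 > 140
  worker-2 sheds 113 req/s: no online neighbours, lost.
Round 5 — queue-2 crashes.
  queue-2 sheds 291 req/s: no online neighbours, lost.
No further crashes.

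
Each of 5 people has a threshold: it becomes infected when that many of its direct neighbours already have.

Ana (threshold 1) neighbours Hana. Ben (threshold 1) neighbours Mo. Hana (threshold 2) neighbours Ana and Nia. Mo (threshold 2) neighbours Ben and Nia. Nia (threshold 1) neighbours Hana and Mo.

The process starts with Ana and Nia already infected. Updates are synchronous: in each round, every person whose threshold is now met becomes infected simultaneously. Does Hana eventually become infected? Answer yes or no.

Round 1 — Ana, Nia become infected (initial).
Round 2 — checking thresholds:
  Hana: 2 of 2 neighbours ≥ 2, becomes infected.
  Mo: 1 of 2 neighbours < 2, not yet.
Round 3 — no new infections; cascade stops.

yes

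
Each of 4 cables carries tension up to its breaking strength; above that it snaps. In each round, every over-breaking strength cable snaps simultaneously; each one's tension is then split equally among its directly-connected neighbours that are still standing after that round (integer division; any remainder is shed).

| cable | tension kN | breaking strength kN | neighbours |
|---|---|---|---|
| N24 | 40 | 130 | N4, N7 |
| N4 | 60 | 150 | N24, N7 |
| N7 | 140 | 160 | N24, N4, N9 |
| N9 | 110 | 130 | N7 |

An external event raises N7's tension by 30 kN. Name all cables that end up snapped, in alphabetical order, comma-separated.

Round 1 — N7 at 170 > 160. N7 snaps.
  N7 sheds 170 kN to N24, N4, N9: 56 each (2 lost).
    N24: 40+56 = 96 ≤ 130
    N4: 60+56 = 116 ≤ 150
    N9: 110+56 = 166 > 130
Round 2 — N9 snaps.
  N9 sheds 166 kN: no online neighbours, lost.
No further breaks.

N7, N9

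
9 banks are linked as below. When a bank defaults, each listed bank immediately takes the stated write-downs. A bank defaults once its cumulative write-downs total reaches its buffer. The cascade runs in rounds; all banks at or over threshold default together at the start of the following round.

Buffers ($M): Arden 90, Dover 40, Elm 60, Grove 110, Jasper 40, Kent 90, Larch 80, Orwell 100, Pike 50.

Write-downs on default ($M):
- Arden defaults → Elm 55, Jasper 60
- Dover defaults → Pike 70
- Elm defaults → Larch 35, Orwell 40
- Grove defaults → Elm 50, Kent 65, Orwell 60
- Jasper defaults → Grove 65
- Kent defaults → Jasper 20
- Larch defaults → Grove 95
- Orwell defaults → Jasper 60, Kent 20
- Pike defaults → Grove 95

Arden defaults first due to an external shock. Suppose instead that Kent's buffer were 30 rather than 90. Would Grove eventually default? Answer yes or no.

With Kent's buffer at 30:
Round 1 — Arden defaults (initial).
  Elm: +55 → 55 < 60
  Jasper: +60 → 60 ≥ 40
Round 2 — Jasper defaults.
  Grove: +65 → 65 < 110
No further defaults.

no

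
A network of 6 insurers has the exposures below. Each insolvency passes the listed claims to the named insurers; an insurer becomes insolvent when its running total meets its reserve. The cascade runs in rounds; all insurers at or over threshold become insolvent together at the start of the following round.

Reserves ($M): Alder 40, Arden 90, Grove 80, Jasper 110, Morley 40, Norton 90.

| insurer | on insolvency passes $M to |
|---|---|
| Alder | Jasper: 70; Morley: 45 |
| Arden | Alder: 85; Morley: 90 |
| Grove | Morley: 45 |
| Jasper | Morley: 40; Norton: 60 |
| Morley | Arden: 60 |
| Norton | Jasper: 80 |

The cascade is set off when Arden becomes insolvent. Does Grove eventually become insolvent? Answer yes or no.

Round 1 — Arden becomes insolvent (initial).
  Alder: +85 → 85 ≥ 40
  Morley: +90 → 90 ≥ 40
Round 2 — Alder, Morley become insolvent.
  Jasper: +70 → 70 < 110
No further insolvencies.

no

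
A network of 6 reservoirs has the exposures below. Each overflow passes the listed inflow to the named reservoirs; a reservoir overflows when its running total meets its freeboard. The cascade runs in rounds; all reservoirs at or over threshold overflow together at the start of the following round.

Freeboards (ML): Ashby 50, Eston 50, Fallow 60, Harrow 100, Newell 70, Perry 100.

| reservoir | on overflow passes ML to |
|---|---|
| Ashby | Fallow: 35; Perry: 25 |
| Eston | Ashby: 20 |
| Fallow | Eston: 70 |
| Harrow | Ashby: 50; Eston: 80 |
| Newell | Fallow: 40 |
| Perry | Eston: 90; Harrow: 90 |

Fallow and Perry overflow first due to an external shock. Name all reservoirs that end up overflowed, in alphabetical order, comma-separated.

Round 1 — Fallow, Perry overflow (initial).
  Eston: +70+90 → 160 ≥ 50
  Harrow: +90 → 90 < 100
Round 2 — Eston overflows.
  Ashby: +20 → 20 < 50
No further overflows.

Eston, Fallow, Perry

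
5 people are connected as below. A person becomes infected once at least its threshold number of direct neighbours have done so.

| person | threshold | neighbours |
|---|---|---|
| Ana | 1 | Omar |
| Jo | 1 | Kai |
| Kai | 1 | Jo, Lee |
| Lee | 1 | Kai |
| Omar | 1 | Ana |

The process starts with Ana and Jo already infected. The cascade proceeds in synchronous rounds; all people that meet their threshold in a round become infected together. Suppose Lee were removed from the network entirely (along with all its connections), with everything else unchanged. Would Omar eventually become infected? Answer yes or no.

yes

With Lee removed:
Round 1 — Ana, Jo become infected (initial).
Round 2 — checking thresholds:
  Kai: 1 of 1 neighbours ≥ 1, becomes infected.
  Omar: 1 of 1 neighbours ≥ 1, becomes infected.
Round 3 — no new infections; cascade stops.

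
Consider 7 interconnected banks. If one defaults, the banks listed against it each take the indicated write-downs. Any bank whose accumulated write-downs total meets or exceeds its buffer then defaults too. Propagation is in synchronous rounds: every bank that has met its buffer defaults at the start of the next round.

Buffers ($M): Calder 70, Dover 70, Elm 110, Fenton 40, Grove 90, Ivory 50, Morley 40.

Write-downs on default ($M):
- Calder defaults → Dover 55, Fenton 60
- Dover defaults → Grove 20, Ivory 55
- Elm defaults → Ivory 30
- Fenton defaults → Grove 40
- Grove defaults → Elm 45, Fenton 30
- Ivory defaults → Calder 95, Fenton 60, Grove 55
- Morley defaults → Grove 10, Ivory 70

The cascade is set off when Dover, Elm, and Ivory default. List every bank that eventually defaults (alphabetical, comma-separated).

Round 1 — Dover, Elm, Ivory default (initial).
  Calder: +95 → 95 ≥ 70
  Fenton: +60 → 60 ≥ 40
  Grove: +20+55 → 75 < 90
Round 2 — Calder, Fenton default.
  Grove: +40 → 115 ≥ 90
Round 3 — Grove defaults.
No further defaults.

Calder, Dover, Elm, Fenton, Grove, Ivory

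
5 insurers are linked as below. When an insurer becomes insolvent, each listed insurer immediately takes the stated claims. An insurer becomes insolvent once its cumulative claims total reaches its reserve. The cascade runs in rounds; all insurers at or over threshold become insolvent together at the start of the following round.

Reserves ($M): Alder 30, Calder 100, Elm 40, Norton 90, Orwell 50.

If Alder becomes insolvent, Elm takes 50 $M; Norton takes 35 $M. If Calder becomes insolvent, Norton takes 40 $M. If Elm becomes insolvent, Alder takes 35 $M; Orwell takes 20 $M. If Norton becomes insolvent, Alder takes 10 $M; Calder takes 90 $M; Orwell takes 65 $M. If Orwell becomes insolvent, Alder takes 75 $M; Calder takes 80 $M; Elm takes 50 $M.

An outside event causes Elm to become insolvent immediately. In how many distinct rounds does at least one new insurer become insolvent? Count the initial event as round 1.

2

Round 1 — Elm becomes insolvent (initial).
  Alder: +35 → 35 ≥ 30
  Orwell: +20 → 20 < 50
Round 2 — Alder becomes insolvent.
  Norton: +35 → 35 < 90
No further insolvencies.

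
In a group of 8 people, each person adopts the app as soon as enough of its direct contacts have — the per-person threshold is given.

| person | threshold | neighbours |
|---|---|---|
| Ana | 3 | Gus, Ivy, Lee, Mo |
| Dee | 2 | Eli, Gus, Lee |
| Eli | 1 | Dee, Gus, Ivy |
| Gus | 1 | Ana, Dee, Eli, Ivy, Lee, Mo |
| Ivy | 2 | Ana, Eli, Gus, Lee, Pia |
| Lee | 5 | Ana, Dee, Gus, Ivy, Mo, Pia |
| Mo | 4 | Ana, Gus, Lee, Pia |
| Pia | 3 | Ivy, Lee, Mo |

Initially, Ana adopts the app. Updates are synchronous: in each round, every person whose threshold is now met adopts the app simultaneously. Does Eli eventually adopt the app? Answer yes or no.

Round 1 — Ana adopts the app (initial).
Round 2 — checking thresholds:
  Gus: 1 of 6 neighbours ≥ 1, adopts the app.
  Ivy: 1 of 5 neighbours < 2, holds.
  Lee: 1 of 6 neighbours < 5, holds.
  Mo: 1 of 4 neighbours < 4, holds.
Round 3 — checking thresholds:
  Dee: 1 of 3 neighbours < 2, holds.
  Eli: 1 of 3 neighbours ≥ 1, adopts the app.
  Ivy: 2 of 5 neighbours ≥ 2, adopts the app.
  Lee: 2 of 6 neighbours < 5, holds.
  Mo: 2 of 4 neighbours < 4, holds.
Round 4 — checking thresholds:
  Dee: 2 of 3 neighbours ≥ 2, adopts the app.
  Lee: 3 of 6 neighbours < 5, holds.
  Mo: 2 of 4 neighbours < 4, holds.
  Pia: 1 of 3 neighbours < 3, holds.
Round 5 — no new adoptions; cascade stops.

yes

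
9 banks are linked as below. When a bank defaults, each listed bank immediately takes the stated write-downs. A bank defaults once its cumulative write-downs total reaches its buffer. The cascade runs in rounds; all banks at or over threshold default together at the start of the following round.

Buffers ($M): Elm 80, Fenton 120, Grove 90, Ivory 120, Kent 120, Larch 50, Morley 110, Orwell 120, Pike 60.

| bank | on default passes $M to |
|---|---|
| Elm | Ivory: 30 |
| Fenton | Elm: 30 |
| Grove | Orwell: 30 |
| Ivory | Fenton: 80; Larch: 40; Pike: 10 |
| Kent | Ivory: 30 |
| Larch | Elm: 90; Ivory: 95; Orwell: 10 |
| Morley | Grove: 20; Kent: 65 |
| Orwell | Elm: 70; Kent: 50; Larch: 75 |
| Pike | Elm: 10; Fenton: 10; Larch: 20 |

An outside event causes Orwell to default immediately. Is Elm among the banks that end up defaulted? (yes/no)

yes

Round 1 — Orwell defaults (initial).
  Elm: +70 → 70 < 80
  Kent: +50 → 50 < 120
  Larch: +75 → 75 ≥ 50
Round 2 — Larch defaults.
  Elm: +90 → 160 ≥ 80
  Ivory: +95 → 95 < 120
Round 3 — Elm defaults.
  Ivory: +30 → 125 ≥ 120
Round 4 — Ivory defaults.
  Fenton: +80 → 80 < 120
  Pike: +10 → 10 < 60
No further defaults.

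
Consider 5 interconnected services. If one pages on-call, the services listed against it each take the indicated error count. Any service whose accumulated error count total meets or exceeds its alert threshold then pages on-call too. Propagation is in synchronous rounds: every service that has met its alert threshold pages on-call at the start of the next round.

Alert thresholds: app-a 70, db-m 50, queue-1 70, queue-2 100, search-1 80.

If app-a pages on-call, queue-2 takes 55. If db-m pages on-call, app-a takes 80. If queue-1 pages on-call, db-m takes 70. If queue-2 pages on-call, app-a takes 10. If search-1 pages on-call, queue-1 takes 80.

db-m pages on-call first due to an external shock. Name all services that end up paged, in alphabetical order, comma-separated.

Round 1 — db-m pages on-call (initial).
  app-a: +80 → 80 ≥ 70
Round 2 — app-a pages on-call.
  queue-2: +55 → 55 < 100
No further pages.

app-a, db-m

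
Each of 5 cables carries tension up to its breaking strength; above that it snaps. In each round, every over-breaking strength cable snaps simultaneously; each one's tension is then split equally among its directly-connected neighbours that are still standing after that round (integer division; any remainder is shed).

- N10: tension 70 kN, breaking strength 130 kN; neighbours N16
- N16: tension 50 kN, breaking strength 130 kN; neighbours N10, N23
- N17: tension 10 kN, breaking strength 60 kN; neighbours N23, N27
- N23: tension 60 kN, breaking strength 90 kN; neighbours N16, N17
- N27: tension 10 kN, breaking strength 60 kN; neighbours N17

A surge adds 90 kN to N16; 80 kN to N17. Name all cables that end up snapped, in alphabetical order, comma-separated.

N10, N16, N17, N23

Round 1 — N16 at 140 > 130; N17 at 90 > 60. N16, N17 snap.
  N16 sheds 140 kN to N10, N23: 70 each.
    N10: 70+70 = 140 > 130
    N23: 60+70 = 130 > 90
  N17 sheds 90 kN to N23, N27: 45 each.
    N23: 130+45 = 175 > 90
    N27: 10+45 = 55 ≤ 60
Round 2 — N10, N23 snap.
  N10 sheds 140 kN: no online neighbours, lost.
  N23 sheds 175 kN: no online neighbours, lost.
No further breaks.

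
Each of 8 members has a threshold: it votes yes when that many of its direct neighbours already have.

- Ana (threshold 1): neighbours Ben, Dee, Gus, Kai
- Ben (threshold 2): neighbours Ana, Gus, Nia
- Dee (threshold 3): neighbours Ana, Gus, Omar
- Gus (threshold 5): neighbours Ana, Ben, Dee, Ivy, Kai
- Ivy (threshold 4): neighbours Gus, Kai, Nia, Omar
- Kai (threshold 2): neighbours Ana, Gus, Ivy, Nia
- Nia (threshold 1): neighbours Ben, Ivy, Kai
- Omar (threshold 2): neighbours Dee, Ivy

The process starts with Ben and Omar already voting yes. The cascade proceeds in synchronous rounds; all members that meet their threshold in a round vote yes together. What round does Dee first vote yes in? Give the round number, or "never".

Round 1 — Ben, Omar vote yes (initial).
Round 2 — checking thresholds:
  Ana: 1 of 4 neighbours ≥ 1, votes yes.
  Dee: 1 of 3 neighbours < 3, holds.
  Gus: 1 of 5 neighbours < 5, holds.
  Ivy: 1 of 4 neighbours < 4, holds.
  Nia: 1 of 3 neighbours ≥ 1, votes yes.
Round 3 — checking thresholds:
  Dee: 2 of 3 neighbours < 3, holds.
  Gus: 2 of 5 neighbours < 5, holds.
  Ivy: 2 of 4 neighbours < 4, holds.
  Kai: 2 of 4 neighbours ≥ 2, votes yes.
Round 4 — no new yes votes; cascade stops.

never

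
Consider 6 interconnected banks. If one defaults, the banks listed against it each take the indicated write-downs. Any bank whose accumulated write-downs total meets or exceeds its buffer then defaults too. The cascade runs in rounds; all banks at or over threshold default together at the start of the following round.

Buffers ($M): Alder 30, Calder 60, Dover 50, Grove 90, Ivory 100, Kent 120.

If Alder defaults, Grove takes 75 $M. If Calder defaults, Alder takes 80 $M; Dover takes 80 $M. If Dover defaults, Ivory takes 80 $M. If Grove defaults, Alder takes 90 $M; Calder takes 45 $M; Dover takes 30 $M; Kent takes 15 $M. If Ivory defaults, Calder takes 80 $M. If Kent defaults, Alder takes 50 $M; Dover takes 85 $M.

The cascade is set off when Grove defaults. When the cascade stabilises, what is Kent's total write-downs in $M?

15

Round 1 — Grove defaults (initial).
  Alder: +90 → 90 ≥ 30
  Calder: +45 → 45 < 60
  Dover: +30 → 30 < 50
  Kent: +15 → 15 < 120
Round 2 — Alder defaults.
No further defaults.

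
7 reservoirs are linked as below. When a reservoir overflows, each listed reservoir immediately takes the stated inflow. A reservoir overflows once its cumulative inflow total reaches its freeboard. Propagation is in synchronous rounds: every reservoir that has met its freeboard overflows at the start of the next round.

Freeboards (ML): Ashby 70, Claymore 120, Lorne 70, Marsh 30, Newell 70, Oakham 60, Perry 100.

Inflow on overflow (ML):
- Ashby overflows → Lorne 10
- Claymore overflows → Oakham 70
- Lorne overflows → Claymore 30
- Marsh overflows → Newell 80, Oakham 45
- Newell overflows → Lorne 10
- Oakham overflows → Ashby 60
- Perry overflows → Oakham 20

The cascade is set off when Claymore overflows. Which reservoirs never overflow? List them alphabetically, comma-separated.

Round 1 — Claymore overflows (initial).
  Oakham: +70 → 70 ≥ 60
Round 2 — Oakham overflows.
  Ashby: +60 → 60 < 70
No further overflows.

Ashby, Lorne, Marsh, Newell, Perry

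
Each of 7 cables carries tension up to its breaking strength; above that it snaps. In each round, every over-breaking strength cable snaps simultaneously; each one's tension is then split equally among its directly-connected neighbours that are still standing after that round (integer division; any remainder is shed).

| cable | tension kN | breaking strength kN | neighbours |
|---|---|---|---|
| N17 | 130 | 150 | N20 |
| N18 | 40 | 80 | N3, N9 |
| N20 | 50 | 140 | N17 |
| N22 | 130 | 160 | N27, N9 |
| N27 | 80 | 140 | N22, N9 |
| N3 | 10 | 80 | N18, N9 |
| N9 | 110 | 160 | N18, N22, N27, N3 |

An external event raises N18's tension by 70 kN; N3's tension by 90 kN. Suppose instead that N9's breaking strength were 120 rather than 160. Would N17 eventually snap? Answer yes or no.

With N9's breaking strength at 120:
Round 1 — N18 at 110 > 80; N3 at 100 > 80. N18, N3 snap.
  N18 sheds 110 kN to N9: 110 each.
    N9: 110+110 = 220 > 120
  N3 sheds 100 kN to N9: 100 each.
    N9: 220+100 = 320 > 120
Round 2 — N9 snaps.
  N9 sheds 320 kN to N22, N27: 160 each.
    N22: 130+160 = 290 > 160
    N27: 80+160 = 240 > 140
Round 3 — N22, N27 snap.
  N22 sheds 290 kN: no online neighbours, lost.
  N27 sheds 240 kN: no online neighbours, lost.
No further breaks.

no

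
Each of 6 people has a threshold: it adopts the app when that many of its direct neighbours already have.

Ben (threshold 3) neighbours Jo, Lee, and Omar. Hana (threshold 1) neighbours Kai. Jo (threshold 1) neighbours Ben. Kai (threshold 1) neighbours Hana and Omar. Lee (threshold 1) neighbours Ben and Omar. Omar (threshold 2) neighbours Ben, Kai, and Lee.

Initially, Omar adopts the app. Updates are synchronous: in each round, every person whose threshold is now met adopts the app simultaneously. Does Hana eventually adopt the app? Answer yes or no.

yes

Round 1 — Omar adopts the app (initial).
Round 2 — checking thresholds:
  Ben: 1 of 3 neighbours < 3, holds.
  Kai: 1 of 2 neighbours ≥ 1, adopts the app.
  Lee: 1 of 2 neighbours ≥ 1, adopts the app.
Round 3 — checking thresholds:
  Ben: 2 of 3 neighbours < 3, holds.
  Hana: 1 of 1 neighbours ≥ 1, adopts the app.
Round 4 — no new adoptions; cascade stops.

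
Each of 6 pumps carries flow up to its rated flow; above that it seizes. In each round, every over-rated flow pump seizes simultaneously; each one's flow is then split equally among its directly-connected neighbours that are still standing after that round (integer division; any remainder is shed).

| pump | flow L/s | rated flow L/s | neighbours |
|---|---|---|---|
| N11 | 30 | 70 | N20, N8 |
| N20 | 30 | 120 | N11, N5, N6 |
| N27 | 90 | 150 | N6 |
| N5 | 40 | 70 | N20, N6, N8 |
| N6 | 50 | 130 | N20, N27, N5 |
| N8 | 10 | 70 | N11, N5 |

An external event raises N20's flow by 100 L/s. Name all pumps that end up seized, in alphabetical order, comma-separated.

N11, N20, N27, N5, N6, N8

Round 1 — N20 at 130 > 120. N20 seizes.
  N20 sheds 130 L/s to N11, N5, N6: 43 each (1 lost).
    N11: 30+43 = 73 > 70
    N5: 40+43 = 83 > 70
    N6: 50+43 = 93 ≤ 130
Round 2 — N11, N5 seize.
  N11 sheds 73 L/s to N8: 73 each.
    N8: 10+73 = 83 > 70
  N5 sheds 83 L/s to N6, N8: 41 each (1 lost).
    N6: 93+41 = 134 > 130
    N8: 83+41 = 124 > 70
Round 3 — N6, N8 seize.
  N6 sheds 134 L/s to N27: 134 each.
    N27: 90+134 = 224 > 150
  N8 sheds 124 L/s: no online neighbours, lost.
Round 4 — N27 seizes.
  N27 sheds 224 L/s: no online neighbours, lost.
No further seizures.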